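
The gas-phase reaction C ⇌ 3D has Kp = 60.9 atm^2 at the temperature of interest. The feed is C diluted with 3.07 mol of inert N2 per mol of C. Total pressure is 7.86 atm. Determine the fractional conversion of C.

X = 0.693

Take 1 mol C as basis and let X be its fractional conversion, so ξ = X.
At extent ξ: n_C = 1 − X; n_D = 3X; n_I = 3.07 (inert).
Total moles n_T = 4.07 + 2X.
Mole fractions y_i = n_i/n_T; Kp = p_D^3 / (p_C) with p_i = y_i·P.
This yields a degree-3 equation in X; solving on (0,1), X = 0.693.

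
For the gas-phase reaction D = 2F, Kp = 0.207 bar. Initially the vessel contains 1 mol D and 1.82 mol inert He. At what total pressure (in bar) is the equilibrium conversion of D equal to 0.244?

Let X = conversion of D (basis 1 mol D); extent of reaction ξ = X.
At extent ξ: n_D = 1 − X; n_F = 2X; n_I = 1.82 (inert).
Summing: n_T = 2.82 + X.
Kp = p_F^2 / (p_D) with p_i = (n_i/n_T)·P.
At X = 0.244: the mole-fraction product g(X) = Π y_i^ν_i = 0.1028. Since Kp = g(X)·P^{1}, P = (Kp/g)^(1/1) = (0.207/0.1028)^(1/1) = 2.01 bar.

P = 2.01 bar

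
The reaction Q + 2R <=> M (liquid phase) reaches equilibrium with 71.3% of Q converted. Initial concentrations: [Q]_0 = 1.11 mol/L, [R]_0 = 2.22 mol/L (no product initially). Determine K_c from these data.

K_c = 6.12 (mol/L)^-2

Let X = conversion of Q.
Concentrations: [Q] = 1.11 − 1.11X; [R] = 2.22 − 2.22X; [M] = 1.11X.
At X = 0.713: [Q] = 0.319, [R] = 0.637, [M] = 0.791.
K_c = [M] / ([Q] [R]^2) = 6.12 (mol/L)^-2.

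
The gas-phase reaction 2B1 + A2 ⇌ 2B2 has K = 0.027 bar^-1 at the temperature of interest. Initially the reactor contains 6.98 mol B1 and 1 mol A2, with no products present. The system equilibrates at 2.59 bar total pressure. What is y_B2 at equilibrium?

Let X = conversion of A2 (basis 1 mol A2); extent of reaction ξ = X.
Moles: n_B1 = 6.98 − 2X; n_A2 = 1 − X; n_B2 = 2X.
Summing: n_T = 7.98 − X.
With p_i = (n_i/n_T)P, K = p_B2^2 / (p_B1^2 p_A2).
Substituting and setting equal to 0.027 bar^-1 gives a polynomial in X; the root in (0,1) is X = 0.264.
Then n_B2 = 0.527, n_T = 7.72, so y_B2 = 0.068.

y_B2 = 0.068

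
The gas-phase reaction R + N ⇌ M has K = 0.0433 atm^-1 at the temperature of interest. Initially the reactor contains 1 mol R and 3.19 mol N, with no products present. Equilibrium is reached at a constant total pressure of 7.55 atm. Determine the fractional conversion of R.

X = 0.197

Basis: 1 mol R initially; let X = conversion of R. Extent ξ = X.
Moles: n_R = 1 − X; n_N = 3.19 − X; n_M = X.
Summing: n_T = 4.19 − X.
Mole fractions y_i = n_i/n_T; K = p_M / (p_R p_N) with p_i = y_i·P.
Equating to 0.0433 atm^-1 and solving on 0 < X < 1: X = 0.197.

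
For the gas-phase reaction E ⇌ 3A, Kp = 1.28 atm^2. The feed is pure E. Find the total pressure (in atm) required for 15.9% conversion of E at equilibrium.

P = 4.15 atm

Basis: 1 mol E initially; let X = conversion of E. Extent ξ = X.
Mole table: n_E = 1 − X; n_A = 3X.
n_T = Σnᵢ = 1 + 2X.
Kp = p_A^3 / (p_E) with p_i = (n_i/n_T)·P.
At X = 0.159: the mole-fraction product g(X) = Π y_i^ν_i = 0.07429. Since Kp = g(X)·P^{2}, P = (Kp/g)^(1/2) = (1.28/0.07429)^(1/2) = 4.15 atm.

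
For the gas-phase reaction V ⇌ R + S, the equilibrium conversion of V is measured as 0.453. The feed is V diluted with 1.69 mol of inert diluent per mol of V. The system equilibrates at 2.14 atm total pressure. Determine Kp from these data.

Let X = conversion of V (basis 1 mol V); extent of reaction ξ = X.
Species balance: n_V = 1 − X; n_R = X; n_S = X; n_I = 1.69 (inert).
Total moles n_T = 2.69 + X.
At X = 0.453: n_V = 0.547, n_R = 0.453, n_S = 0.453, n_T = 3.14.
p_i = (n_i/n_T)·P. Kp = p_R p_S / (p_V) = 0.255 atm.

Kp = 0.255 atm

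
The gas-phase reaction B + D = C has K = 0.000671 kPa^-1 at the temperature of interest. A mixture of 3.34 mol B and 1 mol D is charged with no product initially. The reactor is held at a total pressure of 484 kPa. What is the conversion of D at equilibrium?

Take 1 mol D as basis and let X be its fractional conversion, so ξ = X.
Species balance: n_B = 3.34 − X; n_D = 1 − X; n_C = X.
Total moles n_T = 4.34 − X.
Mole fractions y_i = n_i/n_T; K = p_C / (p_B p_D) with p_i = y_i·P.
Setting this equal to 0.000671 kPa^-1 and taking the physical root (0 < X < 1) gives X = 0.198.

X = 0.198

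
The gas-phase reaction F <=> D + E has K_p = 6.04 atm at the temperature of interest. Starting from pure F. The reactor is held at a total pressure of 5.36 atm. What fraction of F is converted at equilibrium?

Take 1 mol F as basis and let X be its fractional conversion, so ξ = X.
Moles: n_F = 1 − X; n_D = X; n_E = X.
n_T = Σnᵢ = 1 + X.
y_i = n_i/n_T, p_i = y_i·P. K_p = p_D p_E / (p_F).
Substituting and setting equal to 6.04 atm gives a polynomial in X; the root in (0,1) is X = 0.728.

X = 0.728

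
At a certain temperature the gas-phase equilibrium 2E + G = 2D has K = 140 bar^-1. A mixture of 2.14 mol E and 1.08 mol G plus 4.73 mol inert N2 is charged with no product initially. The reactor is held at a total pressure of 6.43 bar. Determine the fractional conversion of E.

X = 0.831

Take 2.14 mol E as basis and let X be its fractional conversion, so ξ = 1.07X.
At extent ξ: n_E = 2.14 − 2.14X; n_G = 1.08 − 1.07X; n_D = 2.14X; n_I = 4.73 (inert).
Summing: n_T = 7.95 − 1.07X.
Mole fractions y_i = n_i/n_T; K = p_D^2 / (p_E^2 p_G) with p_i = y_i·P.
Setting this equal to 140 bar^-1 and taking the physical root (0 < X < 1) gives X = 0.831.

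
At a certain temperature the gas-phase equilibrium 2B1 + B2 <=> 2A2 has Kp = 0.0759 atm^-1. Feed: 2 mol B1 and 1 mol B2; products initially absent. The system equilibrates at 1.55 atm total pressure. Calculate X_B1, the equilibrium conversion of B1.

Basis: 2 mol B1 initially; let X = conversion of B1. Extent ξ = X.
At extent ξ: n_B1 = 2 − 2X; n_B2 = 1 − X; n_A2 = 2X.
Total moles n_T = 3 − X.
With p_i = (n_i/n_T)P, Kp = p_A2^2 / (p_B1^2 p_B2).
Equating to 0.0759 atm^-1 and solving on 0 < X < 1: X = 0.157.

X = 0.157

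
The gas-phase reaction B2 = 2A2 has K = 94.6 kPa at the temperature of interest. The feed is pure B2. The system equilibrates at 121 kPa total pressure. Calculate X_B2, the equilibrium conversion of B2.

Let X = conversion of B2 (basis 1 mol B2); extent of reaction ξ = X.
At extent ξ: n_B2 = 1 − X; n_A2 = 2X.
n_T = Σnᵢ = 1 + X.
With p_i = (n_i/n_T)P, K = p_A2^2 / (p_B2).
Equating to 94.6 kPa and solving on 0 < X < 1: X = 0.404.

X = 0.404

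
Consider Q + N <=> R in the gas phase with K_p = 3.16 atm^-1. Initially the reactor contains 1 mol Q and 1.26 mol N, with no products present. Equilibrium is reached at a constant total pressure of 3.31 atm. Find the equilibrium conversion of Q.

Take 1 mol Q as basis and let X be its fractional conversion, so ξ = X.
Moles: n_Q = 1 − X; n_N = 1.26 − X; n_R = X.
Total moles n_T = 2.26 − X.
With p_i = (n_i/n_T)P, K_p = p_R / (p_Q p_N).
Substituting and setting equal to 3.16 atm^-1 gives a polynomial in X; the root in (0,1) is X = 0.774.

X = 0.774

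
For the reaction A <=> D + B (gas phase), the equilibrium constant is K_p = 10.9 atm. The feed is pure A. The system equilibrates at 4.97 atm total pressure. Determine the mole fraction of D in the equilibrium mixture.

Basis: 1 mol A initially; let X = conversion of A. Extent ξ = X.
Species balance: n_A = 1 − X; n_D = X; n_B = X.
Total moles n_T = 1 + X.
y_i = n_i/n_T, p_i = y_i·P. K_p = p_D p_B / (p_A).
Equating to 10.9 atm and solving on 0 < X < 1: X = 0.829.
Then n_D = 0.829, n_T = 1.83, so y_D = 0.453.

y_D = 0.453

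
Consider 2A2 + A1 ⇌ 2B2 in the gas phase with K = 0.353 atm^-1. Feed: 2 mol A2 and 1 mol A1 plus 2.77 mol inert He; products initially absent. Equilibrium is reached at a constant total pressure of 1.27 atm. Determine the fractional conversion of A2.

Let X = conversion of A2 (basis 2 mol A2); extent of reaction ξ = X.
At extent ξ: n_A2 = 2 − 2X; n_A1 = 1 − X; n_B2 = 2X; n_I = 2.77 (inert).
Summing: n_T = 5.77 − X.
With p_i = (n_i/n_T)P, K = p_B2^2 / (p_A2^2 p_A1).
Substituting and setting equal to 0.353 atm^-1 gives a polynomial in X; the root in (0,1) is X = 0.202.

X = 0.202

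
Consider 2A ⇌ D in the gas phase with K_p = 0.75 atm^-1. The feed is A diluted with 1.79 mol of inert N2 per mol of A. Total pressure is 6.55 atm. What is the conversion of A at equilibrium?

Let X = conversion of A (basis 1 mol A); extent of reaction ξ = 0.5X.
Moles: n_A = 1 − X; n_D = 0.5X; n_I = 1.79 (inert).
Summing: n_T = 2.79 − 0.5X.
y_i = n_i/n_T, p_i = y_i·P. K_p = p_D / (p_A^2).
This yields a degree-2 equation in X; solving on (0,1), X = 0.608.

X = 0.608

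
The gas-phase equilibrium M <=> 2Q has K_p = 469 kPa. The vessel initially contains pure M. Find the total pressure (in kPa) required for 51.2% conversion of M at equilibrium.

P = 330 kPa

Basis: 1 mol M initially; let X = conversion of M. Extent ξ = X.
Moles: n_M = 1 − X; n_Q = 2X.
n_T = Σnᵢ = 1 + X.
K_p = p_Q^2 / (p_M) with p_i = (n_i/n_T)·P.
At X = 0.512: the mole-fraction product g(X) = Π y_i^ν_i = 1.421. Since K_p = g(X)·P^{1}, P = (K_p/g)^(1/1) = (469/1.421)^(1/1) = 330 kPa.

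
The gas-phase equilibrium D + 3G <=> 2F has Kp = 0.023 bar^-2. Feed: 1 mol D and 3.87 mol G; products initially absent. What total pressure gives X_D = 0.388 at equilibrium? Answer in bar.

Take 1 mol D as basis and let X be its fractional conversion, so ξ = X.
Species balance: n_D = 1 − X; n_G = 3.87 − 3X; n_F = 2X.
Total moles n_T = 4.87 − 2X.
Kp = p_F^2 / (p_D p_G^3) with p_i = (n_i/n_T)·P.
At X = 0.388: the mole-fraction product g(X) = Π y_i^ν_i = 0.8323. Since Kp = g(X)·P^{-2}, P = (g/Kp)^(1/2) = (0.8323/0.023)^(1/2) = 6.02 bar.

P = 6.02 bar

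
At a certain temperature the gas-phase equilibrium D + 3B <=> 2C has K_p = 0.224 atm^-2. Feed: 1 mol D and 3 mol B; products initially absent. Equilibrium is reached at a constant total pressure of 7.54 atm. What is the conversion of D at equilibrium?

X = 0.579

Take 1 mol D as basis and let X be its fractional conversion, so ξ = X.
Moles: n_D = 1 − X; n_B = 3 − 3X; n_C = 2X.
n_T = Σnᵢ = 4 − 2X.
y_i = n_i/n_T, p_i = y_i·P. K_p = p_C^2 / (p_D p_B^3).
Substituting and setting equal to 0.224 atm^-2 gives a polynomial in X; the root in (0,1) is X = 0.579.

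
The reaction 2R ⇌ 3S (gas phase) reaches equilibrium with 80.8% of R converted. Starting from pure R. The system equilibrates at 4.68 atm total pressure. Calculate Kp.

Kp = 161 atm

Take 1 mol R as basis and let X be its fractional conversion, so ξ = 0.5X.
Species balance: n_R = 1 − X; n_S = 1.5X.
n_T = Σnᵢ = 1 + 0.5X.
At X = 0.808: n_R = 0.192, n_S = 1.21, n_T = 1.4.
p_i = (n_i/n_T)·P. Kp = p_S^3 / (p_R^2) = 161 atm.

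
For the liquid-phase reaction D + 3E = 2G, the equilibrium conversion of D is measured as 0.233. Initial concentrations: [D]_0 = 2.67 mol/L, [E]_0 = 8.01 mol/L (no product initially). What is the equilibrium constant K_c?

K_c = 0.00326 (mol/L)^-2

Let X = conversion of D.
Concentrations: [D] = 2.67 − 2.67X; [E] = 8.01 − 8.01X; [G] = 5.34X.
At X = 0.233: [D] = 2.05, [E] = 6.14, [G] = 1.24.
K_c = [G]^2 / ([D] [E]^3) = 0.00326 (mol/L)^-2.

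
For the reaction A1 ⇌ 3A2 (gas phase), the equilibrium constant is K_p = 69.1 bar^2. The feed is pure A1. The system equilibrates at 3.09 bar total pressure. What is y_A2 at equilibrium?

y_A2 = 0.899

Basis: 1 mol A1 initially; let X = conversion of A1. Extent ξ = X.
Mole table: n_A1 = 1 − X; n_A2 = 3X.
n_T = Σnᵢ = 1 + 2X.
Mole fractions y_i = n_i/n_T; K_p = p_A2^3 / (p_A1) with p_i = y_i·P.
Equating to 69.1 bar^2 and solving on 0 < X < 1: X = 0.749.
Then n_A2 = 2.25, n_T = 2.5, so y_A2 = 0.899.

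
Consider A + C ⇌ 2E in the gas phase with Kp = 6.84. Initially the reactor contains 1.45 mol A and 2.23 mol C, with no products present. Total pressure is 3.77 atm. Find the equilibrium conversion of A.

X = 0.682

Let X = conversion of A (basis 1.45 mol A); extent of reaction ξ = 1.45X.
At extent ξ: n_A = 1.45 − 1.45X; n_C = 2.23 − 1.45X; n_E = 2.9X.
n_T stays at 3.68 (no change in mole number).
y_i = n_i/n_T, p_i = y_i·P. Kp = p_E^2 / (p_A p_C).
Substituting and setting equal to 6.84 gives a polynomial in X; the root in (0,1) is X = 0.682.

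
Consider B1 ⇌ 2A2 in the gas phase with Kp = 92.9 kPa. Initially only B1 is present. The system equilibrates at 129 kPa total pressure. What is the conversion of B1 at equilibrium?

Basis: 1 mol B1 initially; let X = conversion of B1. Extent ξ = X.
Species balance: n_B1 = 1 − X; n_A2 = 2X.
Summing: n_T = 1 + X.
With p_i = (n_i/n_T)P, Kp = p_A2^2 / (p_B1).
Setting this equal to 92.9 kPa and taking the physical root (0 < X < 1) gives X = 0.391.

X = 0.391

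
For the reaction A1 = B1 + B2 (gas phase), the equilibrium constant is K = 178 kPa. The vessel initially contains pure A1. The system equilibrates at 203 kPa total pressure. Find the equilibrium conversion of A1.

X = 0.684

Let X = conversion of A1 (basis 1 mol A1); extent of reaction ξ = X.
Species balance: n_A1 = 1 − X; n_B1 = X; n_B2 = X.
Total moles n_T = 1 + X.
With p_i = (n_i/n_T)P, K = p_B1 p_B2 / (p_A1).
Setting this equal to 178 kPa and taking the physical root (0 < X < 1) gives X = 0.684.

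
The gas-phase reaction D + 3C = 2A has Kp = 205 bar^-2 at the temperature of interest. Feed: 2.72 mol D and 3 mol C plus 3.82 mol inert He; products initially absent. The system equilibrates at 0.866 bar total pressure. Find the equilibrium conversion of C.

X = 0.741

Take 3 mol C as basis and let X be its fractional conversion, so ξ = X.
At extent ξ: n_D = 2.72 − X; n_C = 3 − 3X; n_A = 2X; n_I = 3.82 (inert).
Summing: n_T = 9.54 − 2X.
y_i = n_i/n_T, p_i = y_i·P. Kp = p_A^2 / (p_D p_C^3).
Substituting and setting equal to 205 bar^-2 gives a polynomial in X; the root in (0,1) is X = 0.741.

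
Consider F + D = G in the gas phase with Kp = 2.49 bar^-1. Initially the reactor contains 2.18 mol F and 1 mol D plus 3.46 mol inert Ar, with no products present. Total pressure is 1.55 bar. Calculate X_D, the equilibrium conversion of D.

X = 0.512

Basis: 1 mol D initially; let X = conversion of D. Extent ξ = X.
At extent ξ: n_F = 2.18 − X; n_D = 1 − X; n_G = X; n_I = 3.46 (inert).
n_T = Σnᵢ = 6.64 − X.
With p_i = (n_i/n_T)P, Kp = p_G / (p_F p_D).
Equating to 2.49 bar^-1 and solving on 0 < X < 1: X = 0.512.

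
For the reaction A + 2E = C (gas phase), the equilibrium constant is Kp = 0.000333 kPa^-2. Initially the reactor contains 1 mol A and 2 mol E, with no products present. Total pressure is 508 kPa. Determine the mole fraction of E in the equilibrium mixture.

Let X = conversion of A (basis 1 mol A); extent of reaction ξ = X.
Moles: n_A = 1 − X; n_E = 2 − 2X; n_C = X.
Total moles n_T = 3 − 2X.
Mole fractions y_i = n_i/n_T; Kp = p_C / (p_A p_E^2) with p_i = y_i·P.
Setting this equal to 0.000333 kPa^-2 and taking the physical root (0 < X < 1) gives X = 0.838.
Then n_E = 0.325, n_T = 1.32, so y_E = 0.245.

y_E = 0.245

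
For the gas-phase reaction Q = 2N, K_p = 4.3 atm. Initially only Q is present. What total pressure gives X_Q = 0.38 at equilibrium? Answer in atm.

Let X = conversion of Q (basis 1 mol Q); extent of reaction ξ = X.
Moles: n_Q = 1 − X; n_N = 2X.
n_T = Σnᵢ = 1 + X.
K_p = p_N^2 / (p_Q) with p_i = (n_i/n_T)·P.
At X = 0.38: the mole-fraction product g(X) = Π y_i^ν_i = 0.6751. Since K_p = g(X)·P^{1}, P = (K_p/g)^(1/1) = (4.3/0.6751)^(1/1) = 6.37 atm.

P = 6.37 atm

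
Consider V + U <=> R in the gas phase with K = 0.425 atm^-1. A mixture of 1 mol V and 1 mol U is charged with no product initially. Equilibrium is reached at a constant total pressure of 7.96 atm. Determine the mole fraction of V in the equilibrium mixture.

y_V = 0.323

Basis: 1 mol V initially; let X = conversion of V. Extent ξ = X.
Species balance: n_V = 1 − X; n_U = 1 − X; n_R = X.
Summing: n_T = 2 − X.
With p_i = (n_i/n_T)P, K = p_R / (p_V p_U).
Setting this equal to 0.425 atm^-1 and taking the physical root (0 < X < 1) gives X = 0.522.
Then n_V = 0.478, n_T = 1.48, so y_V = 0.323.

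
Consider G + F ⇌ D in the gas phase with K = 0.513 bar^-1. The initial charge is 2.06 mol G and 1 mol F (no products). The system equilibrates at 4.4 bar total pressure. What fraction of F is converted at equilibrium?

X = 0.574

Let X = conversion of F (basis 1 mol F); extent of reaction ξ = X.
Moles: n_G = 2.06 − X; n_F = 1 − X; n_D = X.
Total moles n_T = 3.06 − X.
With p_i = (n_i/n_T)P, K = p_D / (p_G p_F).
Equating to 0.513 bar^-1 and solving on 0 < X < 1: X = 0.574.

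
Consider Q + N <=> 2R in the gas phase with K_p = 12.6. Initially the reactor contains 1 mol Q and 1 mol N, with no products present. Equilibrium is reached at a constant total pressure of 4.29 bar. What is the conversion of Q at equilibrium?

Let X = conversion of Q (basis 1 mol Q); extent of reaction ξ = X.
Species balance: n_Q = 1 − X; n_N = 1 − X; n_R = 2X.
Total moles n_T = 2 (Δν = 0, constant).
Mole fractions y_i = n_i/n_T; K_p = p_R^2 / (p_Q p_N) with p_i = y_i·P.
This yields a degree-2 equation in X; solving on (0,1), X = 0.640.

X = 0.640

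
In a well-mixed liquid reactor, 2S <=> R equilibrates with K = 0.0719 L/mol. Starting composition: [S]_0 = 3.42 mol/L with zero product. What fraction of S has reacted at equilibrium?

Let X = conversion of S; extent ξ = 3.42X/2 mol/L.
Concentrations: [S] = 3.42 − 3.42X; [R] = 1.71X.
K = [R] / ([S]^2).
This equals 0.0719 at X = 0.265 (the root in 0 < X < 1).

X = 0.265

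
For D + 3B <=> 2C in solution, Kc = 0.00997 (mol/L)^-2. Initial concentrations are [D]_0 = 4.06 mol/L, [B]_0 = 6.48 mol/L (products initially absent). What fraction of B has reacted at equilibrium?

Let X = conversion of B; extent ξ = 6.48X/3 mol/L.
Concentrations: [D] = 4.06 − 2.16X; [B] = 6.48 − 6.48X; [C] = 4.32X.
Kc = [C]^2 / ([D] [B]^3).
Equating to 0.00997 (mol/L)^-2: the physical root is X = 0.357.

X = 0.357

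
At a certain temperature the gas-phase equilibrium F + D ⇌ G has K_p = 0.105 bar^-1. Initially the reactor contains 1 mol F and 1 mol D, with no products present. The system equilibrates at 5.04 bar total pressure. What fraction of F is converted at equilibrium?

X = 0.191

Take 1 mol F as basis and let X be its fractional conversion, so ξ = X.
Mole table: n_F = 1 − X; n_D = 1 − X; n_G = X.
Summing: n_T = 2 − X.
With p_i = (n_i/n_T)P, K_p = p_G / (p_F p_D).
Equating to 0.105 bar^-1 and solving on 0 < X < 1: X = 0.191.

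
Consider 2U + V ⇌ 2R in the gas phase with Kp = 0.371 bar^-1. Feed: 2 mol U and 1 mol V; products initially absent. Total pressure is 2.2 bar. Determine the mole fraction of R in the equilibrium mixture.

y_R = 0.233

Take 2 mol U as basis and let X be its fractional conversion, so ξ = X.
At extent ξ: n_U = 2 − 2X; n_V = 1 − X; n_R = 2X.
Total moles n_T = 3 − X.
Mole fractions y_i = n_i/n_T; Kp = p_R^2 / (p_U^2 p_V) with p_i = y_i·P.
Equating to 0.371 bar^-1 and solving on 0 < X < 1: X = 0.314.
Then n_R = 0.627, n_T = 2.69, so y_R = 0.233.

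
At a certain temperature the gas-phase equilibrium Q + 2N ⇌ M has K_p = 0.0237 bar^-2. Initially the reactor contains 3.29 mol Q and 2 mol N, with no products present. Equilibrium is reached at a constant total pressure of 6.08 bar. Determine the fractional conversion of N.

X = 0.257

Let X = conversion of N (basis 2 mol N); extent of reaction ξ = X.
Species balance: n_Q = 3.29 − X; n_N = 2 − 2X; n_M = X.
Summing: n_T = 5.29 − 2X.
Mole fractions y_i = n_i/n_T; K_p = p_M / (p_Q p_N^2) with p_i = y_i·P.
This yields a degree-3 equation in X; solving on (0,1), X = 0.257.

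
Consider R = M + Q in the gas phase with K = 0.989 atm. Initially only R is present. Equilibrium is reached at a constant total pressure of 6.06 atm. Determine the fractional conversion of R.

X = 0.375

Take 1 mol R as basis and let X be its fractional conversion, so ξ = X.
Moles: n_R = 1 − X; n_M = X; n_Q = X.
Summing: n_T = 1 + X.
Mole fractions y_i = n_i/n_T; K = p_M p_Q / (p_R) with p_i = y_i·P.
Setting this equal to 0.989 atm and taking the physical root (0 < X < 1) gives X = 0.375.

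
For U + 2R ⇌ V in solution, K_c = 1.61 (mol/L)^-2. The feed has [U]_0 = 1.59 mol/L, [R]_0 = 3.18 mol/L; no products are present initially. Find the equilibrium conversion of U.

X = 0.657

Let X = conversion of U; extent ξ = 1.59·X mol/L.
Concentrations: [U] = 1.59 − 1.59X; [R] = 3.18 − 3.18X; [V] = 1.59X.
K_c = [V] / ([U] [R]^2).
Equating to 1.61 (mol/L)^-2: the physical root is X = 0.657.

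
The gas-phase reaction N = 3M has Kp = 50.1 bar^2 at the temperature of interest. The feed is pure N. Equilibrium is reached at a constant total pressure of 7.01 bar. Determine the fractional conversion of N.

Basis: 1 mol N initially; let X = conversion of N. Extent ξ = X.
Species balance: n_N = 1 − X; n_M = 3X.
n_T = Σnᵢ = 1 + 2X.
Mole fractions y_i = n_i/n_T; Kp = p_M^3 / (p_N) with p_i = y_i·P.
Substituting and setting equal to 50.1 bar^2 gives a polynomial in X; the root in (0,1) is X = 0.420.

X = 0.420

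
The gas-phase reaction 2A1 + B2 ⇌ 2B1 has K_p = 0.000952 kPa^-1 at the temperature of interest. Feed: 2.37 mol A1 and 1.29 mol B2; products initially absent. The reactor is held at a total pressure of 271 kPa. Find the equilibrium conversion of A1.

Take 2.37 mol A1 as basis and let X be its fractional conversion, so ξ = 1.19X.
At extent ξ: n_A1 = 2.37 − 2.37X; n_B2 = 1.29 − 1.19X; n_B1 = 2.37X.
Total moles n_T = 3.66 − 1.19X.
y_i = n_i/n_T, p_i = y_i·P. K_p = p_B1^2 / (p_A1^2 p_B2).
Substituting and setting equal to 0.000952 kPa^-1 gives a polynomial in X; the root in (0,1) is X = 0.219.

X = 0.219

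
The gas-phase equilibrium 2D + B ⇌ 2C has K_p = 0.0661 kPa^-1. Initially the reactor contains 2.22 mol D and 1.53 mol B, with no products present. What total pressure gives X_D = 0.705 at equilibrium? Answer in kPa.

Take 2.22 mol D as basis and let X be its fractional conversion, so ξ = 1.11X.
Species balance: n_D = 2.22 − 2.22X; n_B = 1.53 − 1.11X; n_C = 2.22X.
Total moles n_T = 3.75 − 1.11X.
K_p = p_C^2 / (p_D^2 p_B) with p_i = (n_i/n_T)·P.
At X = 0.705: the mole-fraction product g(X) = Π y_i^ν_i = 22.67. Since K_p = g(X)·P^{-1}, P = (g/K_p)^(1/1) = (22.67/0.0661)^(1/1) = 343 kPa.

P = 343 kPa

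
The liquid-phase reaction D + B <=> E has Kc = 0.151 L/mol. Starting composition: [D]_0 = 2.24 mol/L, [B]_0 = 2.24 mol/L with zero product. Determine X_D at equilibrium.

Let X = conversion of D; extent ξ = 2.24·X mol/L.
Concentrations: [D] = 2.24 − 2.24X; [B] = 2.24 − 2.24X; [E] = 2.24X.
Kc = [E] / ([D] [B]).
Equating to 0.151 L/mol: the physical root is X = 0.211.

X = 0.211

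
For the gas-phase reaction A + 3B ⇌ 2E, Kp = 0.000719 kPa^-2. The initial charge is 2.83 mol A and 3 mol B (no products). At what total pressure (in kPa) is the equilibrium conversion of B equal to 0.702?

Let X = conversion of B (basis 3 mol B); extent of reaction ξ = X.
Moles: n_A = 2.83 − X; n_B = 3 − 3X; n_E = 2X.
Summing: n_T = 5.83 − 2X.
Kp = p_E^2 / (p_A p_B^3) with p_i = (n_i/n_T)·P.
At X = 0.702: the mole-fraction product g(X) = Π y_i^ν_i = 25.4. Since Kp = g(X)·P^{-2}, P = (g/Kp)^(1/2) = (25.4/0.000719)^(1/2) = 188 kPa.

P = 188 kPa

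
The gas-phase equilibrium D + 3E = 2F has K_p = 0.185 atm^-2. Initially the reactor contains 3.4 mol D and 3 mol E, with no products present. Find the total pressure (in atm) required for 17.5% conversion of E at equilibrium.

P = 0.704 atm

Take 3 mol E as basis and let X be its fractional conversion, so ξ = X.
Moles: n_D = 3.4 − X; n_E = 3 − 3X; n_F = 2X.
Total moles n_T = 6.4 − 2X.
K_p = p_F^2 / (p_D p_E^3) with p_i = (n_i/n_T)·P.
At X = 0.175: the mole-fraction product g(X) = Π y_i^ν_i = 0.0917. Since K_p = g(X)·P^{-2}, P = (g/K_p)^(1/2) = (0.0917/0.185)^(1/2) = 0.704 atm.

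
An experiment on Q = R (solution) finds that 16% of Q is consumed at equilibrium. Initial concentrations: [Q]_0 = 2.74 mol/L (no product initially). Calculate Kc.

Kc = 0.19

Let X = conversion of Q.
Concentrations: [Q] = 2.74 − 2.74X; [R] = 2.74X.
At X = 0.16: [Q] = 2.3, [R] = 0.438.
Kc = [R] / ([Q]) = 0.19.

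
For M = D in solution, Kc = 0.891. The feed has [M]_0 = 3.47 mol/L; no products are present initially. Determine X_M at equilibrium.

Let X = conversion of M; extent ξ = 3.47·X mol/L.
Concentrations: [M] = 3.47 − 3.47X; [D] = 3.47X.
Kc = [D] / ([M]).
Setting equal to 0.891 and solving for X on (0,1) gives X = 0.471.

X = 0.471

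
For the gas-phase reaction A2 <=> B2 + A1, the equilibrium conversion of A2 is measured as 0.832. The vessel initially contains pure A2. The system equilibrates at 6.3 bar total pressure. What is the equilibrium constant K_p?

K_p = 14.2 bar

Let X = conversion of A2 (basis 1 mol A2); extent of reaction ξ = X.
Moles: n_A2 = 1 − X; n_B2 = X; n_A1 = X.
Total moles n_T = 1 + X.
At X = 0.832: n_A2 = 0.168, n_B2 = 0.832, n_A1 = 0.832, n_T = 1.83.
p_i = (n_i/n_T)·P. K_p = p_B2 p_A1 / (p_A2) = 14.2 bar.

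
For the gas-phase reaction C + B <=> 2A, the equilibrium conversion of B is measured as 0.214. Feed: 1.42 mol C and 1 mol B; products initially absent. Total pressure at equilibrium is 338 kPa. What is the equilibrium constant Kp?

Kp = 0.193

Take 1 mol B as basis and let X be its fractional conversion, so ξ = X.
Moles: n_C = 1.42 − X; n_B = 1 − X; n_A = 2X.
Since Δν = 0, n_T = 2.42 throughout.
At X = 0.214: n_C = 1.21, n_B = 0.786, n_A = 0.428, n_T = 2.42.
p_i = (n_i/n_T)·P. Kp = p_A^2 / (p_C p_B) = 0.193.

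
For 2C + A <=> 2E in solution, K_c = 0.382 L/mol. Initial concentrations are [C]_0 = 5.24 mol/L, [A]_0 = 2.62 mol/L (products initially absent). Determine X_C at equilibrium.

X = 0.430

Let X = conversion of C; extent ξ = 5.24X/2 mol/L.
Concentrations: [C] = 5.24 − 5.24X; [A] = 2.62 − 2.62X; [E] = 5.24X.
K_c = [E]^2 / ([C]^2 [A]).
This equals 0.382 at X = 0.430 (the root in 0 < X < 1).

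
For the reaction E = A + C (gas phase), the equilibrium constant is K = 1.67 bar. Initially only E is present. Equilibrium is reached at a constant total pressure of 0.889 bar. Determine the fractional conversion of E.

Let X = conversion of E (basis 1 mol E); extent of reaction ξ = X.
Mole table: n_E = 1 − X; n_A = X; n_C = X.
Summing: n_T = 1 + X.
y_i = n_i/n_T, p_i = y_i·P. K = p_A p_C / (p_E).
This yields a degree-2 equation in X; solving on (0,1), X = 0.808.

X = 0.808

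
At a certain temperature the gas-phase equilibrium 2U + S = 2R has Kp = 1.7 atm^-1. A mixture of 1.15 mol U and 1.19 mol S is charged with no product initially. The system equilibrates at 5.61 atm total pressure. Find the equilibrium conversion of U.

X = 0.665

Let X = conversion of U (basis 1.15 mol U); extent of reaction ξ = 0.575X.
Species balance: n_U = 1.15 − 1.15X; n_S = 1.19 − 0.575X; n_R = 1.15X.
n_T = Σnᵢ = 2.34 − 0.575X.
Mole fractions y_i = n_i/n_T; Kp = p_R^2 / (p_U^2 p_S) with p_i = y_i·P.
This yields a degree-3 equation in X; solving on (0,1), X = 0.665.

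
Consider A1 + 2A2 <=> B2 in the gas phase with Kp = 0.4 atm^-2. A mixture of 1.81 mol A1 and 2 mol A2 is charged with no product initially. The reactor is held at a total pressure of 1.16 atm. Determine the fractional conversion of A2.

Let X = conversion of A2 (basis 2 mol A2); extent of reaction ξ = X.
Mole table: n_A1 = 1.81 − X; n_A2 = 2 − 2X; n_B2 = X.
n_T = Σnᵢ = 3.81 − 2X.
y_i = n_i/n_T, p_i = y_i·P. Kp = p_B2 / (p_A1 p_A2^2).
Setting this equal to 0.4 atm^-2 and taking the physical root (0 < X < 1) gives X = 0.193.

X = 0.193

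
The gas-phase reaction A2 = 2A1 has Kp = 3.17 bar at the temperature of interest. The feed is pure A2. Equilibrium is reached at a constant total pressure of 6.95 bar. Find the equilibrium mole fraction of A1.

Let X = conversion of A2 (basis 1 mol A2); extent of reaction ξ = X.
Mole table: n_A2 = 1 − X; n_A1 = 2X.
Total moles n_T = 1 + X.
With p_i = (n_i/n_T)P, Kp = p_A1^2 / (p_A2).
Setting this equal to 3.17 bar and taking the physical root (0 < X < 1) gives X = 0.320.
Then n_A1 = 0.64, n_T = 1.32, so y_A1 = 0.485.

y_A1 = 0.485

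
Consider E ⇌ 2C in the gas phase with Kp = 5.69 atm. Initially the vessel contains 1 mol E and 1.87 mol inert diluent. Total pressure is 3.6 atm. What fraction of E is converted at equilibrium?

Basis: 1 mol E initially; let X = conversion of E. Extent ξ = X.
Moles: n_E = 1 − X; n_C = 2X; n_I = 1.87 (inert).
n_T = Σnᵢ = 2.87 + X.
With p_i = (n_i/n_T)P, Kp = p_C^2 / (p_E).
This yields a degree-2 equation in X; solving on (0,1), X = 0.675.

X = 0.675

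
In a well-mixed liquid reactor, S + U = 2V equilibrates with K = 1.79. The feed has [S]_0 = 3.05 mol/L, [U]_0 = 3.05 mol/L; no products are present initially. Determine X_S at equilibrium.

X = 0.401

Let X = conversion of S; extent ξ = 3.05·X mol/L.
Concentrations: [S] = 3.05 − 3.05X; [U] = 3.05 − 3.05X; [V] = 6.1X.
K = [V]^2 / ([S] [U]).
This equals 1.79 at X = 0.401 (the root in 0 < X < 1).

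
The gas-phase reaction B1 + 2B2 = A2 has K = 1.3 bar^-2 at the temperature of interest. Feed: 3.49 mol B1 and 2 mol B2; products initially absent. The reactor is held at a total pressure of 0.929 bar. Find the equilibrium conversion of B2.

X = 0.296

Basis: 2 mol B2 initially; let X = conversion of B2. Extent ξ = X.
Moles: n_B1 = 3.49 − X; n_B2 = 2 − 2X; n_A2 = X.
Total moles n_T = 5.49 − 2X.
y_i = n_i/n_T, p_i = y_i·P. K = p_A2 / (p_B1 p_B2^2).
This yields a degree-3 equation in X; solving on (0,1), X = 0.296.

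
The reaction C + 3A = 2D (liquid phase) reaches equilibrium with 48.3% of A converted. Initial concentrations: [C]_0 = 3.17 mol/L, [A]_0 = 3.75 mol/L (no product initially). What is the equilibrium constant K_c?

Let X = conversion of A.
Concentrations: [C] = 3.17 − 1.25X; [A] = 3.75 − 3.75X; [D] = 2.5X.
At X = 0.483: [C] = 2.57, [A] = 1.94, [D] = 1.21.
K_c = [D]^2 / ([C] [A]^3) = 0.078 (mol/L)^-2.

K_c = 0.078 (mol/L)^-2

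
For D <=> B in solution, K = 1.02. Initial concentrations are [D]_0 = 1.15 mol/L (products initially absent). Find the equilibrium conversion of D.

Let X = conversion of D; extent ξ = 1.15·X mol/L.
Concentrations: [D] = 1.15 − 1.15X; [B] = 1.15X.
K = [B] / ([D]).
This equals 1.02 at X = 0.505 (the root in 0 < X < 1).

X = 0.505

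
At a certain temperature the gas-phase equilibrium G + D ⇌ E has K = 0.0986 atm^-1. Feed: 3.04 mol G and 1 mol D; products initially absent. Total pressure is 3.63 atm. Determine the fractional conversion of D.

X = 0.209

Take 1 mol D as basis and let X be its fractional conversion, so ξ = X.
Species balance: n_G = 3.04 − X; n_D = 1 − X; n_E = X.
Summing: n_T = 4.04 − X.
Mole fractions y_i = n_i/n_T; K = p_E / (p_G p_D) with p_i = y_i·P.
Equating to 0.0986 atm^-1 and solving on 0 < X < 1: X = 0.209.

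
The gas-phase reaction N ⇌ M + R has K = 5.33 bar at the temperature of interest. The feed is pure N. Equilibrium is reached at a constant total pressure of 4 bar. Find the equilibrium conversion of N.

X = 0.756

Let X = conversion of N (basis 1 mol N); extent of reaction ξ = X.
Moles: n_N = 1 − X; n_M = X; n_R = X.
Total moles n_T = 1 + X.
y_i = n_i/n_T, p_i = y_i·P. K = p_M p_R / (p_N).
Setting this equal to 5.33 bar and taking the physical root (0 < X < 1) gives X = 0.756.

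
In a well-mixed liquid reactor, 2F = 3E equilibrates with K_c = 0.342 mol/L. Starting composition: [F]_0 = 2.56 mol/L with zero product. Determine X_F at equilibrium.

X = 0.275

Let X = conversion of F; extent ξ = 2.56X/2 mol/L.
Concentrations: [F] = 2.56 − 2.56X; [E] = 3.84X.
K_c = [E]^3 / ([F]^2).
Equating to 0.342 mol/L: the physical root is X = 0.275.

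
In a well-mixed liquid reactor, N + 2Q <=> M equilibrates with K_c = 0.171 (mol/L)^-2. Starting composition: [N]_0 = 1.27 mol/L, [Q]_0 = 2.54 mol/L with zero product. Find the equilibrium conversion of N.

X = 0.331

Let X = conversion of N; extent ξ = 1.27·X mol/L.
Concentrations: [N] = 1.27 − 1.27X; [Q] = 2.54 − 2.54X; [M] = 1.27X.
K_c = [M] / ([N] [Q]^2).
Setting equal to 0.171 and solving for X on (0,1) gives X = 0.331.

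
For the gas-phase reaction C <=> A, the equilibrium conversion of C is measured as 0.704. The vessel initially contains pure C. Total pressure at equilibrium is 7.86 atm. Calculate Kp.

Let X = conversion of C (basis 1 mol C); extent of reaction ξ = X.
At extent ξ: n_C = 1 − X; n_A = X.
Total moles n_T = 1 (Δν = 0, constant).
At X = 0.704: n_C = 0.296, n_A = 0.704, n_T = 1.
p_i = (n_i/n_T)·P. Kp = p_A / (p_C) = 2.38.

Kp = 2.38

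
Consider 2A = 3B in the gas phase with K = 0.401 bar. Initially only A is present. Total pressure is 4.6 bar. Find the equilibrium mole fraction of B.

y_B = 0.337

Basis: 1 mol A initially; let X = conversion of A. Extent ξ = 0.5X.
Moles: n_A = 1 − X; n_B = 1.5X.
n_T = Σnᵢ = 1 + 0.5X.
With p_i = (n_i/n_T)P, K = p_B^3 / (p_A^2).
Equating to 0.401 bar and solving on 0 < X < 1: X = 0.253.
Then n_B = 0.38, n_T = 1.13, so y_B = 0.337.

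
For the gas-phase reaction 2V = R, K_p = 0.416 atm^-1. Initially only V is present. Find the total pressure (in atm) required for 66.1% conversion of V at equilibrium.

P = 4.63 atm

Take 1 mol V as basis and let X be its fractional conversion, so ξ = 0.5X.
Species balance: n_V = 1 − X; n_R = 0.5X.
Summing: n_T = 1 − 0.5X.
K_p = p_R / (p_V^2) with p_i = (n_i/n_T)·P.
At X = 0.661: the mole-fraction product g(X) = Π y_i^ν_i = 1.925. Since K_p = g(X)·P^{-1}, P = (g/K_p)^(1/1) = (1.925/0.416)^(1/1) = 4.63 atm.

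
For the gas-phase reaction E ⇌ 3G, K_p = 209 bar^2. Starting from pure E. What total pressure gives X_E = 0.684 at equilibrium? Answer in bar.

Take 1 mol E as basis and let X be its fractional conversion, so ξ = X.
At extent ξ: n_E = 1 − X; n_G = 3X.
Total moles n_T = 1 + 2X.
K_p = p_G^3 / (p_E) with p_i = (n_i/n_T)·P.
At X = 0.684: the mole-fraction product g(X) = Π y_i^ν_i = 4.876. Since K_p = g(X)·P^{2}, P = (K_p/g)^(1/2) = (209/4.876)^(1/2) = 6.55 bar.

P = 6.55 bar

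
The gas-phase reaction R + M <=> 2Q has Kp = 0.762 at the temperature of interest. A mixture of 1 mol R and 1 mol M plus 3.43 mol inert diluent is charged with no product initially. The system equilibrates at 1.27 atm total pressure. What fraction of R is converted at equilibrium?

Let X = conversion of R (basis 1 mol R); extent of reaction ξ = X.
Mole table: n_R = 1 − X; n_M = 1 − X; n_Q = 2X; n_I = 3.43 (inert).
Since Δν = 0, n_T = 5.43 throughout.
Mole fractions y_i = n_i/n_T; Kp = p_Q^2 / (p_R p_M) with p_i = y_i·P.
Substituting and setting equal to 0.762 gives a polynomial in X; the root in (0,1) is X = 0.304.

X = 0.304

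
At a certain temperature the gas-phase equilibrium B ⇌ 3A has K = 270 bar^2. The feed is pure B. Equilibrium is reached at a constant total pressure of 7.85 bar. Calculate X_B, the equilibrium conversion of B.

Take 1 mol B as basis and let X be its fractional conversion, so ξ = X.
Mole table: n_B = 1 − X; n_A = 3X.
Summing: n_T = 1 + 2X.
Mole fractions y_i = n_i/n_T; K = p_A^3 / (p_B) with p_i = y_i·P.
Setting this equal to 270 bar^2 and taking the physical root (0 < X < 1) gives X = 0.666.

X = 0.666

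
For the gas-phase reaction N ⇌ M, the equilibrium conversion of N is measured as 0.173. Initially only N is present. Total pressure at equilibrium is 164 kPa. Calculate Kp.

Kp = 0.209

Basis: 1 mol N initially; let X = conversion of N. Extent ξ = X.
Moles: n_N = 1 − X; n_M = X.
n_T stays at 1 (no change in mole number).
At X = 0.173: n_N = 0.827, n_M = 0.173, n_T = 1.
p_i = (n_i/n_T)·P. Kp = p_M / (p_N) = 0.209.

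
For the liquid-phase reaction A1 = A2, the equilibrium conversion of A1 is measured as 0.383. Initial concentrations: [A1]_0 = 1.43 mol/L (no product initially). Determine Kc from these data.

Kc = 0.621

Let X = conversion of A1.
Concentrations: [A1] = 1.43 − 1.43X; [A2] = 1.43X.
At X = 0.383: [A1] = 0.882, [A2] = 0.548.
Kc = [A2] / ([A1]) = 0.621.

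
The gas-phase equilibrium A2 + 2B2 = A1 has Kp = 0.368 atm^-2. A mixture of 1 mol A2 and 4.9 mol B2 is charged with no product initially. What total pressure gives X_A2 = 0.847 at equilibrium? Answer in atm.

Basis: 1 mol A2 initially; let X = conversion of A2. Extent ξ = X.
At extent ξ: n_A2 = 1 − X; n_B2 = 4.9 − 2X; n_A1 = X.
Total moles n_T = 5.9 − 2X.
Kp = p_A1 / (p_A2 p_B2^2) with p_i = (n_i/n_T)·P.
At X = 0.847: the mole-fraction product g(X) = Π y_i^ν_i = 9.528. Since Kp = g(X)·P^{-2}, P = (g/Kp)^(1/2) = (9.528/0.368)^(1/2) = 5.09 atm.

P = 5.09 atm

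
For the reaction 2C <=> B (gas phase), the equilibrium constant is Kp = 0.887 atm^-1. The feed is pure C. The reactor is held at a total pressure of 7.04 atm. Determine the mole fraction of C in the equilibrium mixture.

y_C = 0.328

Take 1 mol C as basis and let X be its fractional conversion, so ξ = 0.5X.
Mole table: n_C = 1 − X; n_B = 0.5X.
n_T = Σnᵢ = 1 − 0.5X.
y_i = n_i/n_T, p_i = y_i·P. Kp = p_B / (p_C^2).
Equating to 0.887 atm^-1 and solving on 0 < X < 1: X = 0.804.
Then n_C = 0.196, n_T = 0.598, so y_C = 0.328.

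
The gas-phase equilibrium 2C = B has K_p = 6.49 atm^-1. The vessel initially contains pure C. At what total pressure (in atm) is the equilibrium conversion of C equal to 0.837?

P = 1.41 atm

Take 1 mol C as basis and let X be its fractional conversion, so ξ = 0.5X.
Moles: n_C = 1 − X; n_B = 0.5X.
Summing: n_T = 1 − 0.5X.
K_p = p_B / (p_C^2) with p_i = (n_i/n_T)·P.
At X = 0.837: the mole-fraction product g(X) = Π y_i^ν_i = 9.159. Since K_p = g(X)·P^{-1}, P = (g/K_p)^(1/1) = (9.159/6.49)^(1/1) = 1.41 atm.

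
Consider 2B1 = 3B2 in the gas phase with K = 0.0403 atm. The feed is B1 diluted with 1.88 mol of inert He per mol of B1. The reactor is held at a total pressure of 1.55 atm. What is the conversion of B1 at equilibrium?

Let X = conversion of B1 (basis 1 mol B1); extent of reaction ξ = 0.5X.
Species balance: n_B1 = 1 − X; n_B2 = 1.5X; n_I = 1.88 (inert).
Total moles n_T = 2.88 + 0.5X.
y_i = n_i/n_T, p_i = y_i·P. K = p_B2^3 / (p_B1^2).
Substituting and setting equal to 0.0403 atm gives a polynomial in X; the root in (0,1) is X = 0.238.

X = 0.238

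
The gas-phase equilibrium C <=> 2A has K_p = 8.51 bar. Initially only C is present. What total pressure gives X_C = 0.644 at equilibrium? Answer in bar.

Let X = conversion of C (basis 1 mol C); extent of reaction ξ = X.
Moles: n_C = 1 − X; n_A = 2X.
n_T = Σnᵢ = 1 + X.
K_p = p_A^2 / (p_C) with p_i = (n_i/n_T)·P.
At X = 0.644: the mole-fraction product g(X) = Π y_i^ν_i = 2.835. Since K_p = g(X)·P^{1}, P = (K_p/g)^(1/1) = (8.51/2.835)^(1/1) = 3 bar.

P = 3 bar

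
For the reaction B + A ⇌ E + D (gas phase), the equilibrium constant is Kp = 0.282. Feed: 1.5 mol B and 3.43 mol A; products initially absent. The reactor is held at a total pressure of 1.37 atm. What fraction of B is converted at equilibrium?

Basis: 1.5 mol B initially; let X = conversion of B. Extent ξ = 1.5X.
At extent ξ: n_B = 1.5 − 1.5X; n_A = 3.43 − 1.5X; n_E = 1.5X; n_D = 1.5X.
Since Δν = 0, n_T = 4.93 throughout.
Mole fractions y_i = n_i/n_T; Kp = p_E p_D / (p_B p_A) with p_i = y_i·P.
Equating to 0.282 and solving on 0 < X < 1: X = 0.501.

X = 0.501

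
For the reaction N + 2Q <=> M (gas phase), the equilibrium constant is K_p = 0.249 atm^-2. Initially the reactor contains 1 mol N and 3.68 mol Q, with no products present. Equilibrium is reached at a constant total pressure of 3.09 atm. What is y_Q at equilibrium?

y_Q = 0.720

Basis: 1 mol N initially; let X = conversion of N. Extent ξ = X.
Species balance: n_N = 1 − X; n_Q = 3.68 − 2X; n_M = X.
Total moles n_T = 4.68 − 2X.
With p_i = (n_i/n_T)P, K_p = p_M / (p_N p_Q^2).
This yields a degree-3 equation in X; solving on (0,1), X = 0.552.
Then n_Q = 2.58, n_T = 3.58, so y_Q = 0.720.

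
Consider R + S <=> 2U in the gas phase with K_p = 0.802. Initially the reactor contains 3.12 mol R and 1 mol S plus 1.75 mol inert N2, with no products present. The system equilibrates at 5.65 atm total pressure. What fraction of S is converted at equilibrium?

Take 1 mol S as basis and let X be its fractional conversion, so ξ = X.
Mole table: n_R = 3.12 − X; n_S = 1 − X; n_U = 2X; n_I = 1.75 (inert).
n_T stays at 5.87 (no change in mole number).
Mole fractions y_i = n_i/n_T; K_p = p_U^2 / (p_R p_S) with p_i = y_i·P.
Equating to 0.802 and solving on 0 < X < 1: X = 0.508.

X = 0.508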